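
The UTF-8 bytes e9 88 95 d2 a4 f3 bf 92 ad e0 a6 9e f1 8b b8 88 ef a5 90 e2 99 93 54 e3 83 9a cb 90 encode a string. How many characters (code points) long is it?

Byte at offset 0: 0xE9 = 11101001 → 3-byte char (#1). Advance 3.
Byte at offset 3: 0xD2 = 11010010 → 2-byte char (#2). Advance 2.
Byte at offset 5: 0xF3 = 11110011 → 4-byte char (#3). Advance 4.
Byte at offset 9: 0xE0 = 11100000 → 3-byte char (#4). Advance 3.
Byte at offset 12: 0xF1 = 11110001 → 4-byte char (#5). Advance 4.
Byte at offset 16: 0xEF = 11101111 → 3-byte char (#6). Advance 3.
Byte at offset 19: 0xE2 = 11100010 → 3-byte char (#7). Advance 3.
Byte at offset 22: 0x54 = 01010100 → 1-byte char (#8). Advance 1.
Byte at offset 23: 0xE3 = 11100011 → 3-byte char (#9). Advance 3.
Byte at offset 26: 0xCB = 11001011 → 2-byte char (#10). Advance 2.
Reached end at offset 28 after 10 code points.

10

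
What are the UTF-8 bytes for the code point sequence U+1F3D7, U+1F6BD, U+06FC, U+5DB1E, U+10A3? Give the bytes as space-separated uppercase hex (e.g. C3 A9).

U+1F3D7: 4-byte form → F0 9F 8F 97.
U+1F6BD: 4-byte form → F0 9F 9A BD.
U+06FC: 2-byte form → DB BC.
U+5DB1E: 4-byte form → F1 9D AC 9E.
U+10A3: 3-byte form → E1 82 A3.
Concatenated (17 bytes): F0 9F 8F 97 F0 9F 9A BD DB BC F1 9D AC 9E E1 82 A3.

F0 9F 8F 97 F0 9F 9A BD DB BC F1 9D AC 9E E1 82 A3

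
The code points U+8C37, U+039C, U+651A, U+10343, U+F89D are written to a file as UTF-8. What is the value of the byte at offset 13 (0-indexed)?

0xA2

U+8C37 → 3-byte form E8 B0 B7 at offsets 0–2.
U+039C → 2-byte form CE 9C at offsets 3–4.
U+651A → 3-byte form E6 94 9A at offsets 5–7.
U+10343 → 4-byte form F0 90 8D 83 at offsets 8–11.
U+F89D → 3-byte form EF A2 9D at offsets 12–14.
Offset 13 falls in char 5's range; it's byte 2 of EF A2 9D = 0xA2.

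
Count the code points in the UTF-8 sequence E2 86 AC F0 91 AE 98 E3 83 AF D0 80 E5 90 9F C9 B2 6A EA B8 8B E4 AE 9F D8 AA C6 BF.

11

Byte at offset 0: 0xE2 = 11100010 → 3-byte char (#1). Advance 3.
Byte at offset 3: 0xF0 = 11110000 → 4-byte char (#2). Advance 4.
Byte at offset 7: 0xE3 = 11100011 → 3-byte char (#3). Advance 3.
Byte at offset 10: 0xD0 = 11010000 → 2-byte char (#4). Advance 2.
Byte at offset 12: 0xE5 = 11100101 → 3-byte char (#5). Advance 3.
Byte at offset 15: 0xC9 = 11001001 → 2-byte char (#6). Advance 2.
Byte at offset 17: 0x6A = 01101010 → 1-byte char (#7). Advance 1.
Byte at offset 18: 0xEA = 11101010 → 3-byte char (#8). Advance 3.
Byte at offset 21: 0xE4 = 11100100 → 3-byte char (#9). Advance 3.
Byte at offset 24: 0xD8 = 11011000 → 2-byte char (#10). Advance 2.
Byte at offset 26: 0xC6 = 11000110 → 2-byte char (#11). Advance 2.
Reached end at offset 28 after 11 code points.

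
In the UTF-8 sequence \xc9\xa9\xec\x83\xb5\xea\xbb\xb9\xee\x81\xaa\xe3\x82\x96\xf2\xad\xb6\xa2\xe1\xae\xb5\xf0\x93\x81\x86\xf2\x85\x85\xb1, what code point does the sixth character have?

Offset 0: leading byte 0xC9 = 11001001 → 2-byte char #1 = C9 A9.
Offset 2: leading byte 0xEC = 11101100 → 3-byte char #2 = EC 83 B5.
Offset 5: leading byte 0xEA = 11101010 → 3-byte char #3 = EA BB B9.
Offset 8: leading byte 0xEE = 11101110 → 3-byte char #4 = EE 81 AA.
Offset 11: leading byte 0xE3 = 11100011 → 3-byte char #5 = E3 82 96.
Offset 14: leading byte 0xF2 = 11110010 → 4-byte char #6 = F2 AD B6 A2.
Leading byte 0xF2 = 11110010 matches 11110xxx → 4-byte sequence.
Byte 1: 0xF2 = 11110010, payload 010 (3 bits).
Byte 2: 0xAD = 10101101 (10xxxxxx ✓), payload 101101.
Byte 3: 0xB6 = 10110110 (10xxxxxx ✓), payload 110110.
Byte 4: 0xA2 = 10100010 (10xxxxxx ✓), payload 100010.
Concatenate: 010101101110110100010 = 0xADDA2 (21 bits → U+ADDA2).

U+ADDA2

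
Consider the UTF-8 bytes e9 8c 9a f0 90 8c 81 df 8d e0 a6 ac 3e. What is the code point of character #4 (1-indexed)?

U+09AC

Offset 0: leading byte 0xE9 = 11101001 → 3-byte char #1 = E9 8C 9A.
Offset 3: leading byte 0xF0 = 11110000 → 4-byte char #2 = F0 90 8C 81.
Offset 7: leading byte 0xDF = 11011111 → 2-byte char #3 = DF 8D.
Offset 9: leading byte 0xE0 = 11100000 → 3-byte char #4 = E0 A6 AC.
Leading byte 0xE0 = 11100000 matches 1110xxxx → 3-byte sequence.
Byte 1: 0xE0 = 11100000, payload 0000 (4 bits).
Byte 2: 0xA6 = 10100110 (10xxxxxx ✓), payload 100110.
Byte 3: 0xAC = 10101100 (10xxxxxx ✓), payload 101100.
Concatenate: 0000100110101100 = 0x9AC (16 bits → U+09AC).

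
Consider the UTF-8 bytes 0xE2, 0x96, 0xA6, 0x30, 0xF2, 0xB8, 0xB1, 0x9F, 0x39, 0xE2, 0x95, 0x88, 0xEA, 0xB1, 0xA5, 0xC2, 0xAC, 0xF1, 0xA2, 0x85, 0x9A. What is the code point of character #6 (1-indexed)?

Offset 0: leading byte 0xE2 = 11100010 → 3-byte char #1 = E2 96 A6.
Offset 3: leading byte 0x30 = 00110000 → 1-byte char #2 = 30.
Offset 4: leading byte 0xF2 = 11110010 → 4-byte char #3 = F2 B8 B1 9F.
Offset 8: leading byte 0x39 = 00111001 → 1-byte char #4 = 39.
Offset 9: leading byte 0xE2 = 11100010 → 3-byte char #5 = E2 95 88.
Offset 12: leading byte 0xEA = 11101010 → 3-byte char #6 = EA B1 A5.
Leading byte 0xEA = 11101010 matches 1110xxxx → 3-byte sequence.
Byte 1: 0xEA = 11101010, payload 1010 (4 bits).
Byte 2: 0xB1 = 10110001 (10xxxxxx ✓), payload 110001.
Byte 3: 0xA5 = 10100101 (10xxxxxx ✓), payload 100101.
Concatenate: 1010110001100101 = 0xAC65 (16 bits → U+AC65).

U+AC65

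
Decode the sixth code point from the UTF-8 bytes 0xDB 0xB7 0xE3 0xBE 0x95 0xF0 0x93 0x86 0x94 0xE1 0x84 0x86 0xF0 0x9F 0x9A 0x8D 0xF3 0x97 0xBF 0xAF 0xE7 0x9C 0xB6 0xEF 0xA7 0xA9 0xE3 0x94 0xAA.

Offset 0: leading byte 0xDB = 11011011 → 2-byte char #1 = DB B7.
Offset 2: leading byte 0xE3 = 11100011 → 3-byte char #2 = E3 BE 95.
Offset 5: leading byte 0xF0 = 11110000 → 4-byte char #3 = F0 93 86 94.
Offset 9: leading byte 0xE1 = 11100001 → 3-byte char #4 = E1 84 86.
Offset 12: leading byte 0xF0 = 11110000 → 4-byte char #5 = F0 9F 9A 8D.
Offset 16: leading byte 0xF3 = 11110011 → 4-byte char #6 = F3 97 BF AF.
Leading byte 0xF3 = 11110011 matches 11110xxx → 4-byte sequence.
Byte 1: 0xF3 = 11110011, payload 011 (3 bits).
Byte 2: 0x97 = 10010111 (10xxxxxx ✓), payload 010111.
Byte 3: 0xBF = 10111111 (10xxxxxx ✓), payload 111111.
Byte 4: 0xAF = 10101111 (10xxxxxx ✓), payload 101111.
Concatenate: 011010111111111101111 = 0xD7FEF (21 bits → U+D7FEF).

U+D7FEF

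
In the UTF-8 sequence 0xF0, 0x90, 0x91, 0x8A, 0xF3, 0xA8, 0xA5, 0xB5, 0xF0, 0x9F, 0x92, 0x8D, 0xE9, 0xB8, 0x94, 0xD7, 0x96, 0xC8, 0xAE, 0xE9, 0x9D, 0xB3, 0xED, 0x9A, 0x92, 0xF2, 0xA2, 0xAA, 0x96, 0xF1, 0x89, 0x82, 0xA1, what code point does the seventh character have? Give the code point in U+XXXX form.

U+9773

Offset 0: leading byte 0xF0 = 11110000 → 4-byte char #1 = F0 90 91 8A.
Offset 4: leading byte 0xF3 = 11110011 → 4-byte char #2 = F3 A8 A5 B5.
Offset 8: leading byte 0xF0 = 11110000 → 4-byte char #3 = F0 9F 92 8D.
Offset 12: leading byte 0xE9 = 11101001 → 3-byte char #4 = E9 B8 94.
Offset 15: leading byte 0xD7 = 11010111 → 2-byte char #5 = D7 96.
Offset 17: leading byte 0xC8 = 11001000 → 2-byte char #6 = C8 AE.
Offset 19: leading byte 0xE9 = 11101001 → 3-byte char #7 = E9 9D B3.
Leading byte 0xE9 = 11101001 matches 1110xxxx → 3-byte sequence.
Byte 1: 0xE9 = 11101001, payload 1001 (4 bits).
Byte 2: 0x9D = 10011101 (10xxxxxx ✓), payload 011101.
Byte 3: 0xB3 = 10110011 (10xxxxxx ✓), payload 110011.
Concatenate: 1001011101110011 = 0x9773 (16 bits → U+9773).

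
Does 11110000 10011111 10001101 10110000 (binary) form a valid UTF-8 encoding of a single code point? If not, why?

Leading byte 0xF0 = 11110000 → 4-byte form.
Continuation bytes 0x9F=10011111, 0x8D=10001101, 0xB0=10110000 all match 10xxxxxx.
Decoded value 0x1F370 is ≥ 0x10000 (shortest form) and not a surrogate.

valid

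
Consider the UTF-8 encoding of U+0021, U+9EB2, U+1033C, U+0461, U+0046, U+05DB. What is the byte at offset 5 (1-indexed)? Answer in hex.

0xF0

1-indexed offset 5 is 0-indexed offset 4.
U+0021 → 1-byte form 21 at offsets 0–0.
U+9EB2 → 3-byte form E9 BA B2 at offsets 1–3.
U+1033C → 4-byte form F0 90 8C BC at offsets 4–7.
Offset 4 falls in char 3's range; it's byte 1 of F0 90 8C BC = 0xF0.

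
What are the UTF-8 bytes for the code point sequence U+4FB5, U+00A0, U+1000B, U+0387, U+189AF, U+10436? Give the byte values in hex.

E4 BE B5 C2 A0 F0 90 80 8B CE 87 F0 98 A6 AF F0 90 90 B6

U+4FB5: 3-byte form → E4 BE B5.
U+00A0: 2-byte form → C2 A0.
U+1000B: 4-byte form → F0 90 80 8B.
U+0387: 2-byte form → CE 87.
U+189AF: 4-byte form → F0 98 A6 AF.
U+10436: 4-byte form → F0 90 90 B6.
Concatenated (19 bytes): E4 BE B5 C2 A0 F0 90 80 8B CE 87 F0 98 A6 AF F0 90 90 B6.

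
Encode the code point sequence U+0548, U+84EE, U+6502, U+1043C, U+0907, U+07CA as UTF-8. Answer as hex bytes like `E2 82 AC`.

U+0548: 2-byte form → D5 88.
U+84EE: 3-byte form → E8 93 AE.
U+6502: 3-byte form → E6 94 82.
U+1043C: 4-byte form → F0 90 90 BC.
U+0907: 3-byte form → E0 A4 87.
U+07CA: 2-byte form → DF 8A.
Concatenated (17 bytes): D5 88 E8 93 AE E6 94 82 F0 90 90 BC E0 A4 87 DF 8A.

D5 88 E8 93 AE E6 94 82 F0 90 90 BC E0 A4 87 DF 8A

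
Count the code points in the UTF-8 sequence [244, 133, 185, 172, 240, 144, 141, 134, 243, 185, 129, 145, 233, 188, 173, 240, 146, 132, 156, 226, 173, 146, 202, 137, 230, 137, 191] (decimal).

8

Byte at offset 0: 0xF4 = 11110100 → 4-byte char (#1). Advance 4.
Byte at offset 4: 0xF0 = 11110000 → 4-byte char (#2). Advance 4.
Byte at offset 8: 0xF3 = 11110011 → 4-byte char (#3). Advance 4.
Byte at offset 12: 0xE9 = 11101001 → 3-byte char (#4). Advance 3.
Byte at offset 15: 0xF0 = 11110000 → 4-byte char (#5). Advance 4.
Byte at offset 19: 0xE2 = 11100010 → 3-byte char (#6). Advance 3.
Byte at offset 22: 0xCA = 11001010 → 2-byte char (#7). Advance 2.
Byte at offset 24: 0xE6 = 11100110 → 3-byte char (#8). Advance 3.
Reached end at offset 27 after 8 code points.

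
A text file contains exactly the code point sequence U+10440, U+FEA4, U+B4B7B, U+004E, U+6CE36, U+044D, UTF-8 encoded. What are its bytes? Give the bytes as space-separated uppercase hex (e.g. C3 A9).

U+10440: 4-byte form → F0 90 91 80.
U+FEA4: 3-byte form → EF BA A4.
U+B4B7B: 4-byte form → F2 B4 AD BB.
U+004E: 1-byte form → 4E.
U+6CE36: 4-byte form → F1 AC B8 B6.
U+044D: 2-byte form → D1 8D.
Concatenated (18 bytes): F0 90 91 80 EF BA A4 F2 B4 AD BB 4E F1 AC B8 B6 D1 8D.

F0 90 91 80 EF BA A4 F2 B4 AD BB 4E F1 AC B8 B6 D1 8D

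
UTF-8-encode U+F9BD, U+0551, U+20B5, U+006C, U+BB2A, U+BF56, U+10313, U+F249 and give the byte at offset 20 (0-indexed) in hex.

U+F9BD → 3-byte form EF A6 BD at offsets 0–2.
U+0551 → 2-byte form D5 91 at offsets 3–4.
U+20B5 → 3-byte form E2 82 B5 at offsets 5–7.
U+006C → 1-byte form 6C at offsets 8–8.
U+BB2A → 3-byte form EB AC AA at offsets 9–11.
U+BF56 → 3-byte form EB BD 96 at offsets 12–14.
U+10313 → 4-byte form F0 90 8C 93 at offsets 15–18.
U+F249 → 3-byte form EF 89 89 at offsets 19–21.
Offset 20 falls in char 8's range; it's byte 2 of EF 89 89 = 0x89.

0x89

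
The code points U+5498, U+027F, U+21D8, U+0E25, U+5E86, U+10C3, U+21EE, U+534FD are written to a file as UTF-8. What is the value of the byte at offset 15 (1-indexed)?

0xE1

1-indexed offset 15 is 0-indexed offset 14.
U+5498 → 3-byte form E5 92 98 at offsets 0–2.
U+027F → 2-byte form C9 BF at offsets 3–4.
U+21D8 → 3-byte form E2 87 98 at offsets 5–7.
U+0E25 → 3-byte form E0 B8 A5 at offsets 8–10.
U+5E86 → 3-byte form E5 BA 86 at offsets 11–13.
U+10C3 → 3-byte form E1 83 83 at offsets 14–16.
Offset 14 falls in char 6's range; it's byte 1 of E1 83 83 = 0xE1.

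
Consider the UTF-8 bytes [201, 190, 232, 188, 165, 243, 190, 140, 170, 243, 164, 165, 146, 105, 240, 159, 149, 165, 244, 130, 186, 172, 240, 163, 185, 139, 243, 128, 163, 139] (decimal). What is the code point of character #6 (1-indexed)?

U+1F565

Offset 0: leading byte 0xC9 = 11001001 → 2-byte char #1 = C9 BE.
Offset 2: leading byte 0xE8 = 11101000 → 3-byte char #2 = E8 BC A5.
Offset 5: leading byte 0xF3 = 11110011 → 4-byte char #3 = F3 BE 8C AA.
Offset 9: leading byte 0xF3 = 11110011 → 4-byte char #4 = F3 A4 A5 92.
Offset 13: leading byte 0x69 = 01101001 → 1-byte char #5 = 69.
Offset 14: leading byte 0xF0 = 11110000 → 4-byte char #6 = F0 9F 95 A5.
Leading byte 0xF0 = 11110000 matches 11110xxx → 4-byte sequence.
Byte 1: 0xF0 = 11110000, payload 000 (3 bits).
Byte 2: 0x9F = 10011111 (10xxxxxx ✓), payload 011111.
Byte 3: 0x95 = 10010101 (10xxxxxx ✓), payload 010101.
Byte 4: 0xA5 = 10100101 (10xxxxxx ✓), payload 100101.
Concatenate: 000011111010101100101 = 0x1F565 (21 bits → U+1F565).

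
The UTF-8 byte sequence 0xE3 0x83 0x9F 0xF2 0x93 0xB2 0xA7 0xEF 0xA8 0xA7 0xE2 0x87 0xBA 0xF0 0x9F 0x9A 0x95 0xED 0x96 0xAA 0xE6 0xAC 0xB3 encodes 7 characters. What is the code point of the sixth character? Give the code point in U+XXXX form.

U+D5AA

Offset 0: leading byte 0xE3 = 11100011 → 3-byte char #1 = E3 83 9F.
Offset 3: leading byte 0xF2 = 11110010 → 4-byte char #2 = F2 93 B2 A7.
Offset 7: leading byte 0xEF = 11101111 → 3-byte char #3 = EF A8 A7.
Offset 10: leading byte 0xE2 = 11100010 → 3-byte char #4 = E2 87 BA.
Offset 13: leading byte 0xF0 = 11110000 → 4-byte char #5 = F0 9F 9A 95.
Offset 17: leading byte 0xED = 11101101 → 3-byte char #6 = ED 96 AA.
Leading byte 0xED = 11101101 matches 1110xxxx → 3-byte sequence.
Byte 1: 0xED = 11101101, payload 1101 (4 bits).
Byte 2: 0x96 = 10010110 (10xxxxxx ✓), payload 010110.
Byte 3: 0xAA = 10101010 (10xxxxxx ✓), payload 101010.
Concatenate: 1101010110101010 = 0xD5AA (16 bits → U+D5AA).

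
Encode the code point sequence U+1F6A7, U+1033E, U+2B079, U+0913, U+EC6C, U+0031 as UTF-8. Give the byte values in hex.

U+1F6A7: 4-byte form → F0 9F 9A A7.
U+1033E: 4-byte form → F0 90 8C BE.
U+2B079: 4-byte form → F0 AB 81 B9.
U+0913: 3-byte form → E0 A4 93.
U+EC6C: 3-byte form → EE B1 AC.
U+0031: 1-byte form → 31.
Concatenated (19 bytes): F0 9F 9A A7 F0 90 8C BE F0 AB 81 B9 E0 A4 93 EE B1 AC 31.

F0 9F 9A A7 F0 90 8C BE F0 AB 81 B9 E0 A4 93 EE B1 AC 31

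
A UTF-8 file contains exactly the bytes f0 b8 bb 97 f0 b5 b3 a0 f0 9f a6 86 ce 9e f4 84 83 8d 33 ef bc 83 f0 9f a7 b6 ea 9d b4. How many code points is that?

Byte at offset 0: 0xF0 = 11110000 → 4-byte char (#1). Advance 4.
Byte at offset 4: 0xF0 = 11110000 → 4-byte char (#2). Advance 4.
Byte at offset 8: 0xF0 = 11110000 → 4-byte char (#3). Advance 4.
Byte at offset 12: 0xCE = 11001110 → 2-byte char (#4). Advance 2.
Byte at offset 14: 0xF4 = 11110100 → 4-byte char (#5). Advance 4.
Byte at offset 18: 0x33 = 00110011 → 1-byte char (#6). Advance 1.
Byte at offset 19: 0xEF = 11101111 → 3-byte char (#7). Advance 3.
Byte at offset 22: 0xF0 = 11110000 → 4-byte char (#8). Advance 4.
Byte at offset 26: 0xEA = 11101010 → 3-byte char (#9). Advance 3.
Reached end at offset 29 after 9 code points.

9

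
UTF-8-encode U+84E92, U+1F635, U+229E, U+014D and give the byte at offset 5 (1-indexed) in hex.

1-indexed offset 5 is 0-indexed offset 4.
U+84E92 → 4-byte form F2 84 BA 92 at offsets 0–3.
U+1F635 → 4-byte form F0 9F 98 B5 at offsets 4–7.
Offset 4 falls in char 2's range; it's byte 1 of F0 9F 98 B5 = 0xF0.

0xF0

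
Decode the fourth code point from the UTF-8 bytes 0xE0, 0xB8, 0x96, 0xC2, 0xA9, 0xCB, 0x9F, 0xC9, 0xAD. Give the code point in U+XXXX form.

Offset 0: leading byte 0xE0 = 11100000 → 3-byte char #1 = E0 B8 96.
Offset 3: leading byte 0xC2 = 11000010 → 2-byte char #2 = C2 A9.
Offset 5: leading byte 0xCB = 11001011 → 2-byte char #3 = CB 9F.
Offset 7: leading byte 0xC9 = 11001001 → 2-byte char #4 = C9 AD.
Leading byte 0xC9 = 11001001 matches 110xxxxx → 2-byte sequence.
Byte 1: 0xC9 = 11001001, payload 01001 (5 bits).
Byte 2: 0xAD = 10101101 (10xxxxxx ✓), payload 101101.
Concatenate: 01001101101 = 0x26D (11 bits → U+026D).

U+026D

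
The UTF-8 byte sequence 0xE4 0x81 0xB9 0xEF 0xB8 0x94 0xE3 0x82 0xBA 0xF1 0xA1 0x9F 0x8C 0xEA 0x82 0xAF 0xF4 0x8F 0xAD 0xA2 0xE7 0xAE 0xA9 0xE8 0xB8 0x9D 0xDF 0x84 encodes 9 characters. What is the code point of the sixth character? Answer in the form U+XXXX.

U+10FB62

Offset 0: leading byte 0xE4 = 11100100 → 3-byte char #1 = E4 81 B9.
Offset 3: leading byte 0xEF = 11101111 → 3-byte char #2 = EF B8 94.
Offset 6: leading byte 0xE3 = 11100011 → 3-byte char #3 = E3 82 BA.
Offset 9: leading byte 0xF1 = 11110001 → 4-byte char #4 = F1 A1 9F 8C.
Offset 13: leading byte 0xEA = 11101010 → 3-byte char #5 = EA 82 AF.
Offset 16: leading byte 0xF4 = 11110100 → 4-byte char #6 = F4 8F AD A2.
Leading byte 0xF4 = 11110100 matches 11110xxx → 4-byte sequence.
Byte 1: 0xF4 = 11110100, payload 100 (3 bits).
Byte 2: 0x8F = 10001111 (10xxxxxx ✓), payload 001111.
Byte 3: 0xAD = 10101101 (10xxxxxx ✓), payload 101101.
Byte 4: 0xA2 = 10100010 (10xxxxxx ✓), payload 100010.
Concatenate: 100001111101101100010 = 0x10FB62 (21 bits → U+10FB62).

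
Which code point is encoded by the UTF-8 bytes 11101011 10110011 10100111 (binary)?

U+BCE7

Leading byte 0xEB = 11101011 matches 1110xxxx → 3-byte sequence.
Byte 1: 0xEB = 11101011, payload 1011 (4 bits).
Byte 2: 0xB3 = 10110011 (10xxxxxx ✓), payload 110011.
Byte 3: 0xA7 = 10100111 (10xxxxxx ✓), payload 100111.
Concatenate: 1011110011100111 = 0xBCE7 (16 bits → U+BCE7).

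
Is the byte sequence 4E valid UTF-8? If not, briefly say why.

Leading byte 0x4E = 01001110 → 1-byte form.

valid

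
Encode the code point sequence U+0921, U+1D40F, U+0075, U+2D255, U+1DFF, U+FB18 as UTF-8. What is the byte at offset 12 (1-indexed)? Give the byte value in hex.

0x95

1-indexed offset 12 is 0-indexed offset 11.
U+0921 → 3-byte form E0 A4 A1 at offsets 0–2.
U+1D40F → 4-byte form F0 9D 90 8F at offsets 3–6.
U+0075 → 1-byte form 75 at offsets 7–7.
U+2D255 → 4-byte form F0 AD 89 95 at offsets 8–11.
Offset 11 falls in char 4's range; it's byte 4 of F0 AD 89 95 = 0x95.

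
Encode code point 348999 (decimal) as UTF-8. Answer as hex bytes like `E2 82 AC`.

F1 95 8D 87

U+55347 = 0x55347 = 348999 decimal. In range U+10000–U+10FFFF → 4-byte form: 11110xxx 10xxxxxx 10xxxxxx 10xxxxxx.
Binary (21 bits): 001010101001101000111.
Split 3+6+6+6: 001 | 010101 | 001101 | 000111.
Byte 1: 11110001 = 0xF1.
Byte 2: 10010101 = 0x95.
Byte 3: 10001101 = 0x8D.
Byte 4: 10000111 = 0x87.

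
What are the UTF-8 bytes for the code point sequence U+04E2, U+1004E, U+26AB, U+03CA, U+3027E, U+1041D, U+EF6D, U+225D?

D3 A2 F0 90 81 8E E2 9A AB CF 8A F0 B0 89 BE F0 90 90 9D EE BD AD E2 89 9D

U+04E2: 2-byte form → D3 A2.
U+1004E: 4-byte form → F0 90 81 8E.
U+26AB: 3-byte form → E2 9A AB.
U+03CA: 2-byte form → CF 8A.
U+3027E: 4-byte form → F0 B0 89 BE.
U+1041D: 4-byte form → F0 90 90 9D.
U+EF6D: 3-byte form → EE BD AD.
U+225D: 3-byte form → E2 89 9D.
Concatenated (25 bytes): D3 A2 F0 90 81 8E E2 9A AB CF 8A F0 B0 89 BE F0 90 90 9D EE BD AD E2 89 9D.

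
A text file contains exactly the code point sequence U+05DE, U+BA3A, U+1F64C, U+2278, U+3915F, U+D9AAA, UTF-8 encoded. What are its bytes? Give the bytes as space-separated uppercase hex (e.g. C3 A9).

U+05DE: 2-byte form → D7 9E.
U+BA3A: 3-byte form → EB A8 BA.
U+1F64C: 4-byte form → F0 9F 99 8C.
U+2278: 3-byte form → E2 89 B8.
U+3915F: 4-byte form → F0 B9 85 9F.
U+D9AAA: 4-byte form → F3 99 AA AA.
Concatenated (20 bytes): D7 9E EB A8 BA F0 9F 99 8C E2 89 B8 F0 B9 85 9F F3 99 AA AA.

D7 9E EB A8 BA F0 9F 99 8C E2 89 B8 F0 B9 85 9F F3 99 AA AA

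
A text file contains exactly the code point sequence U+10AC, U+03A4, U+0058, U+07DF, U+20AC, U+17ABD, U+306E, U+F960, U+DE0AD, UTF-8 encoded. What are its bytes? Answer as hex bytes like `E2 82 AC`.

U+10AC: 3-byte form → E1 82 AC.
U+03A4: 2-byte form → CE A4.
U+0058: 1-byte form → 58.
U+07DF: 2-byte form → DF 9F.
U+20AC: 3-byte form → E2 82 AC.
U+17ABD: 4-byte form → F0 97 AA BD.
U+306E: 3-byte form → E3 81 AE.
U+F960: 3-byte form → EF A5 A0.
U+DE0AD: 4-byte form → F3 9E 82 AD.
Concatenated (25 bytes): E1 82 AC CE A4 58 DF 9F E2 82 AC F0 97 AA BD E3 81 AE EF A5 A0 F3 9E 82 AD.

E1 82 AC CE A4 58 DF 9F E2 82 AC F0 97 AA BD E3 81 AE EF A5 A0 F3 9E 82 AD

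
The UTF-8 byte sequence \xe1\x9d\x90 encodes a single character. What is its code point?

U+1750

Leading byte 0xE1 = 11100001 matches 1110xxxx → 3-byte sequence.
Byte 1: 0xE1 = 11100001, payload 0001 (4 bits).
Byte 2: 0x9D = 10011101 (10xxxxxx ✓), payload 011101.
Byte 3: 0x90 = 10010000 (10xxxxxx ✓), payload 010000.
Concatenate: 0001011101010000 = 0x1750 (16 bits → U+1750).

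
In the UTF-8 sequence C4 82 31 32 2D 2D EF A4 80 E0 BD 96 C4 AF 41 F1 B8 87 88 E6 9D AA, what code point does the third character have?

U+0032

Offset 0: leading byte 0xC4 = 11000100 → 2-byte char #1 = C4 82.
Offset 2: leading byte 0x31 = 00110001 → 1-byte char #2 = 31.
Offset 3: leading byte 0x32 = 00110010 → 1-byte char #3 = 32.
Leading byte 0x32 = 00110010 matches 0xxxxxxx → 1-byte sequence.
Byte 1: 0x32 = 00110010, payload 0110010 (7 bits).
Concatenate: 0110010 = 0x32 (7 bits → U+0032).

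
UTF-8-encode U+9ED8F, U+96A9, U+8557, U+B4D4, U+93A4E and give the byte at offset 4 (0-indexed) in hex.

U+9ED8F → 4-byte form F2 9E B6 8F at offsets 0–3.
U+96A9 → 3-byte form E9 9A A9 at offsets 4–6.
Offset 4 falls in char 2's range; it's byte 1 of E9 9A A9 = 0xE9.

0xE9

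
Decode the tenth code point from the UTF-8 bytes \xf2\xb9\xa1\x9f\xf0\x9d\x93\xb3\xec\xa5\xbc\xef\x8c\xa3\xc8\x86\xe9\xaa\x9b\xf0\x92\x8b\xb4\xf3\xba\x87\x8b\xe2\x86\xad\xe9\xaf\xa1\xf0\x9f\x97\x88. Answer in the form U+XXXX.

Offset 0: leading byte 0xF2 = 11110010 → 4-byte char #1 = F2 B9 A1 9F.
Offset 4: leading byte 0xF0 = 11110000 → 4-byte char #2 = F0 9D 93 B3.
Offset 8: leading byte 0xEC = 11101100 → 3-byte char #3 = EC A5 BC.
Offset 11: leading byte 0xEF = 11101111 → 3-byte char #4 = EF 8C A3.
Offset 14: leading byte 0xC8 = 11001000 → 2-byte char #5 = C8 86.
Offset 16: leading byte 0xE9 = 11101001 → 3-byte char #6 = E9 AA 9B.
Offset 19: leading byte 0xF0 = 11110000 → 4-byte char #7 = F0 92 8B B4.
Offset 23: leading byte 0xF3 = 11110011 → 4-byte char #8 = F3 BA 87 8B.
Offset 27: leading byte 0xE2 = 11100010 → 3-byte char #9 = E2 86 AD.
Offset 30: leading byte 0xE9 = 11101001 → 3-byte char #10 = E9 AF A1.
Leading byte 0xE9 = 11101001 matches 1110xxxx → 3-byte sequence.
Byte 1: 0xE9 = 11101001, payload 1001 (4 bits).
Byte 2: 0xAF = 10101111 (10xxxxxx ✓), payload 101111.
Byte 3: 0xA1 = 10100001 (10xxxxxx ✓), payload 100001.
Concatenate: 1001101111100001 = 0x9BE1 (16 bits → U+9BE1).

U+9BE1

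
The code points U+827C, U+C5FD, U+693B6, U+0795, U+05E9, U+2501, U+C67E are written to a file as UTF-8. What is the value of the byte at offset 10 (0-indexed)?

0xDE

U+827C → 3-byte form E8 89 BC at offsets 0–2.
U+C5FD → 3-byte form EC 97 BD at offsets 3–5.
U+693B6 → 4-byte form F1 A9 8E B6 at offsets 6–9.
U+0795 → 2-byte form DE 95 at offsets 10–11.
Offset 10 falls in char 4's range; it's byte 1 of DE 95 = 0xDE.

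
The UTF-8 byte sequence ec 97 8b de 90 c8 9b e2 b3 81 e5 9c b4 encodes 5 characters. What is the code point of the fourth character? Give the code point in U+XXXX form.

Offset 0: leading byte 0xEC = 11101100 → 3-byte char #1 = EC 97 8B.
Offset 3: leading byte 0xDE = 11011110 → 2-byte char #2 = DE 90.
Offset 5: leading byte 0xC8 = 11001000 → 2-byte char #3 = C8 9B.
Offset 7: leading byte 0xE2 = 11100010 → 3-byte char #4 = E2 B3 81.
Leading byte 0xE2 = 11100010 matches 1110xxxx → 3-byte sequence.
Byte 1: 0xE2 = 11100010, payload 0010 (4 bits).
Byte 2: 0xB3 = 10110011 (10xxxxxx ✓), payload 110011.
Byte 3: 0x81 = 10000001 (10xxxxxx ✓), payload 000001.
Concatenate: 0010110011000001 = 0x2CC1 (16 bits → U+2CC1).

U+2CC1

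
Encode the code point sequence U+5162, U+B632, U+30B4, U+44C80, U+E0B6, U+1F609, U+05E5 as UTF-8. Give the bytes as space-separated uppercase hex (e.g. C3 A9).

E5 85 A2 EB 98 B2 E3 82 B4 F1 84 B2 80 EE 82 B6 F0 9F 98 89 D7 A5

U+5162: 3-byte form → E5 85 A2.
U+B632: 3-byte form → EB 98 B2.
U+30B4: 3-byte form → E3 82 B4.
U+44C80: 4-byte form → F1 84 B2 80.
U+E0B6: 3-byte form → EE 82 B6.
U+1F609: 4-byte form → F0 9F 98 89.
U+05E5: 2-byte form → D7 A5.
Concatenated (22 bytes): E5 85 A2 EB 98 B2 E3 82 B4 F1 84 B2 80 EE 82 B6 F0 9F 98 89 D7 A5.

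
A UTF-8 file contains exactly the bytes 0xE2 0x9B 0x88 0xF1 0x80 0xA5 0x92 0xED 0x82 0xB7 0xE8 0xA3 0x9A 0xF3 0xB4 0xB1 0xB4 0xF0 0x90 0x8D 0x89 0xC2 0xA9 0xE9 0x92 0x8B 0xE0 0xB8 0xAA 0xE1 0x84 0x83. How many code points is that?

Byte at offset 0: 0xE2 = 11100010 → 3-byte char (#1). Advance 3.
Byte at offset 3: 0xF1 = 11110001 → 4-byte char (#2). Advance 4.
Byte at offset 7: 0xED = 11101101 → 3-byte char (#3). Advance 3.
Byte at offset 10: 0xE8 = 11101000 → 3-byte char (#4). Advance 3.
Byte at offset 13: 0xF3 = 11110011 → 4-byte char (#5). Advance 4.
Byte at offset 17: 0xF0 = 11110000 → 4-byte char (#6). Advance 4.
Byte at offset 21: 0xC2 = 11000010 → 2-byte char (#7). Advance 2.
Byte at offset 23: 0xE9 = 11101001 → 3-byte char (#8). Advance 3.
Byte at offset 26: 0xE0 = 11100000 → 3-byte char (#9). Advance 3.
Byte at offset 29: 0xE1 = 11100001 → 3-byte char (#10). Advance 3.
Reached end at offset 32 after 10 code points.

10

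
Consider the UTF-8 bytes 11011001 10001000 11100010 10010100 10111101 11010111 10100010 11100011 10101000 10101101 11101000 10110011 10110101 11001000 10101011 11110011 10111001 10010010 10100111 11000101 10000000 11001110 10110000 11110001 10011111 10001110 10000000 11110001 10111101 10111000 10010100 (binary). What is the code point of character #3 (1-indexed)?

Offset 0: leading byte 0xD9 = 11011001 → 2-byte char #1 = D9 88.
Offset 2: leading byte 0xE2 = 11100010 → 3-byte char #2 = E2 94 BD.
Offset 5: leading byte 0xD7 = 11010111 → 2-byte char #3 = D7 A2.
Leading byte 0xD7 = 11010111 matches 110xxxxx → 2-byte sequence.
Byte 1: 0xD7 = 11010111, payload 10111 (5 bits).
Byte 2: 0xA2 = 10100010 (10xxxxxx ✓), payload 100010.
Concatenate: 10111100010 = 0x5E2 (11 bits → U+05E2).

U+05E2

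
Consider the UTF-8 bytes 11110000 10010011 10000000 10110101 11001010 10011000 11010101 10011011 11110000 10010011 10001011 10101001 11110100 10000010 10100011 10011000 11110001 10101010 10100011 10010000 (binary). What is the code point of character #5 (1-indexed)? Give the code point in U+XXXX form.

U+1028D8

Offset 0: leading byte 0xF0 = 11110000 → 4-byte char #1 = F0 93 80 B5.
Offset 4: leading byte 0xCA = 11001010 → 2-byte char #2 = CA 98.
Offset 6: leading byte 0xD5 = 11010101 → 2-byte char #3 = D5 9B.
Offset 8: leading byte 0xF0 = 11110000 → 4-byte char #4 = F0 93 8B A9.
Offset 12: leading byte 0xF4 = 11110100 → 4-byte char #5 = F4 82 A3 98.
Leading byte 0xF4 = 11110100 matches 11110xxx → 4-byte sequence.
Byte 1: 0xF4 = 11110100, payload 100 (3 bits).
Byte 2: 0x82 = 10000010 (10xxxxxx ✓), payload 000010.
Byte 3: 0xA3 = 10100011 (10xxxxxx ✓), payload 100011.
Byte 4: 0x98 = 10011000 (10xxxxxx ✓), payload 011000.
Concatenate: 100000010100011011000 = 0x1028D8 (21 bits → U+1028D8).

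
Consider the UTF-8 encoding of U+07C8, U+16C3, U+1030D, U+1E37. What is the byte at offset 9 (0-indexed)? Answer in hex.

U+07C8 → 2-byte form DF 88 at offsets 0–1.
U+16C3 → 3-byte form E1 9B 83 at offsets 2–4.
U+1030D → 4-byte form F0 90 8C 8D at offsets 5–8.
U+1E37 → 3-byte form E1 B8 B7 at offsets 9–11.
Offset 9 falls in char 4's range; it's byte 1 of E1 B8 B7 = 0xE1.

0xE1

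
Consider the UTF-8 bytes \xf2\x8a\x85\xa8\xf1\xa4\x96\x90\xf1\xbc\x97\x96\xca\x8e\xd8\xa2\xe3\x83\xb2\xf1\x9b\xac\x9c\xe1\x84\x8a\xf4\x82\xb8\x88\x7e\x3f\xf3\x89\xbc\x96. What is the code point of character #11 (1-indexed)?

U+003F

Offset 0: leading byte 0xF2 = 11110010 → 4-byte char #1 = F2 8A 85 A8.
Offset 4: leading byte 0xF1 = 11110001 → 4-byte char #2 = F1 A4 96 90.
Offset 8: leading byte 0xF1 = 11110001 → 4-byte char #3 = F1 BC 97 96.
Offset 12: leading byte 0xCA = 11001010 → 2-byte char #4 = CA 8E.
Offset 14: leading byte 0xD8 = 11011000 → 2-byte char #5 = D8 A2.
Offset 16: leading byte 0xE3 = 11100011 → 3-byte char #6 = E3 83 B2.
Offset 19: leading byte 0xF1 = 11110001 → 4-byte char #7 = F1 9B AC 9C.
Offset 23: leading byte 0xE1 = 11100001 → 3-byte char #8 = E1 84 8A.
Offset 26: leading byte 0xF4 = 11110100 → 4-byte char #9 = F4 82 B8 88.
Offset 30: leading byte 0x7E = 01111110 → 1-byte char #10 = 7E.
Offset 31: leading byte 0x3F = 00111111 → 1-byte char #11 = 3F.
Leading byte 0x3F = 00111111 matches 0xxxxxxx → 1-byte sequence.
Byte 1: 0x3F = 00111111, payload 0111111 (7 bits).
Concatenate: 0111111 = 0x3F (7 bits → U+003F).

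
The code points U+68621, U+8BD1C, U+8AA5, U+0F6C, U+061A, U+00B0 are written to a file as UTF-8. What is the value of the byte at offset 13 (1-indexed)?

0xBD

1-indexed offset 13 is 0-indexed offset 12.
U+68621 → 4-byte form F1 A8 98 A1 at offsets 0–3.
U+8BD1C → 4-byte form F2 8B B4 9C at offsets 4–7.
U+8AA5 → 3-byte form E8 AA A5 at offsets 8–10.
U+0F6C → 3-byte form E0 BD AC at offsets 11–13.
Offset 12 falls in char 4's range; it's byte 2 of E0 BD AC = 0xBD.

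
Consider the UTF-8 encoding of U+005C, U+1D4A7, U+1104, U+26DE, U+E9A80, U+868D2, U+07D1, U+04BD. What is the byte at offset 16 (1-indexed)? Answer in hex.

1-indexed offset 16 is 0-indexed offset 15.
U+005C → 1-byte form 5C at offsets 0–0.
U+1D4A7 → 4-byte form F0 9D 92 A7 at offsets 1–4.
U+1104 → 3-byte form E1 84 84 at offsets 5–7.
U+26DE → 3-byte form E2 9B 9E at offsets 8–10.
U+E9A80 → 4-byte form F3 A9 AA 80 at offsets 11–14.
U+868D2 → 4-byte form F2 86 A3 92 at offsets 15–18.
Offset 15 falls in char 6's range; it's byte 1 of F2 86 A3 92 = 0xF2.

0xF2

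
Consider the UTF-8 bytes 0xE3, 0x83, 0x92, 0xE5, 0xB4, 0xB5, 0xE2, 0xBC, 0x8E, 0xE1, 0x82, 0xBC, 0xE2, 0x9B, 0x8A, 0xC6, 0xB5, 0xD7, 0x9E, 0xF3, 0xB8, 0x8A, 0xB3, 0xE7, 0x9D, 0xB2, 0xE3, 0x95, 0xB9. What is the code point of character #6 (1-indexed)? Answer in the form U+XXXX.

Offset 0: leading byte 0xE3 = 11100011 → 3-byte char #1 = E3 83 92.
Offset 3: leading byte 0xE5 = 11100101 → 3-byte char #2 = E5 B4 B5.
Offset 6: leading byte 0xE2 = 11100010 → 3-byte char #3 = E2 BC 8E.
Offset 9: leading byte 0xE1 = 11100001 → 3-byte char #4 = E1 82 BC.
Offset 12: leading byte 0xE2 = 11100010 → 3-byte char #5 = E2 9B 8A.
Offset 15: leading byte 0xC6 = 11000110 → 2-byte char #6 = C6 B5.
Leading byte 0xC6 = 11000110 matches 110xxxxx → 2-byte sequence.
Byte 1: 0xC6 = 11000110, payload 00110 (5 bits).
Byte 2: 0xB5 = 10110101 (10xxxxxx ✓), payload 110101.
Concatenate: 00110110101 = 0x1B5 (11 bits → U+01B5).

U+01B5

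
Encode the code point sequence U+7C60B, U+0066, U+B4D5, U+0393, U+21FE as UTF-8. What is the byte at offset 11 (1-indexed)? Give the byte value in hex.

1-indexed offset 11 is 0-indexed offset 10.
U+7C60B → 4-byte form F1 BC 98 8B at offsets 0–3.
U+0066 → 1-byte form 66 at offsets 4–4.
U+B4D5 → 3-byte form EB 93 95 at offsets 5–7.
U+0393 → 2-byte form CE 93 at offsets 8–9.
U+21FE → 3-byte form E2 87 BE at offsets 10–12.
Offset 10 falls in char 5's range; it's byte 1 of E2 87 BE = 0xE2.

0xE2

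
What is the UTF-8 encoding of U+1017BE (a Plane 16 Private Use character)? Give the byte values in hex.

U+1017BE = 0x1017BE = 1054654 decimal. In range U+10000–U+10FFFF → 4-byte form: 11110xxx 10xxxxxx 10xxxxxx 10xxxxxx.
Binary (21 bits): 100000001011110111110.
Split 3+6+6+6: 100 | 000001 | 011110 | 111110.
Byte 1: 11110100 = 0xF4.
Byte 2: 10000001 = 0x81.
Byte 3: 10011110 = 0x9E.
Byte 4: 10111110 = 0xBE.

F4 81 9E BE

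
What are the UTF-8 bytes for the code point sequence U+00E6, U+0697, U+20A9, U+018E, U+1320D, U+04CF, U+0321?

U+00E6: 2-byte form → C3 A6.
U+0697: 2-byte form → DA 97.
U+20A9: 3-byte form → E2 82 A9.
U+018E: 2-byte form → C6 8E.
U+1320D: 4-byte form → F0 93 88 8D.
U+04CF: 2-byte form → D3 8F.
U+0321: 2-byte form → CC A1.
Concatenated (17 bytes): C3 A6 DA 97 E2 82 A9 C6 8E F0 93 88 8D D3 8F CC A1.

C3 A6 DA 97 E2 82 A9 C6 8E F0 93 88 8D D3 8F CC A1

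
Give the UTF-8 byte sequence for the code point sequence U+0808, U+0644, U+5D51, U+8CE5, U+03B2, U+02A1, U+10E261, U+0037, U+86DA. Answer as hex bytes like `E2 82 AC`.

U+0808: 3-byte form → E0 A0 88.
U+0644: 2-byte form → D9 84.
U+5D51: 3-byte form → E5 B5 91.
U+8CE5: 3-byte form → E8 B3 A5.
U+03B2: 2-byte form → CE B2.
U+02A1: 2-byte form → CA A1.
U+10E261: 4-byte form → F4 8E 89 A1.
U+0037: 1-byte form → 37.
U+86DA: 3-byte form → E8 9B 9A.
Concatenated (23 bytes): E0 A0 88 D9 84 E5 B5 91 E8 B3 A5 CE B2 CA A1 F4 8E 89 A1 37 E8 9B 9A.

E0 A0 88 D9 84 E5 B5 91 E8 B3 A5 CE B2 CA A1 F4 8E 89 A1 37 E8 9B 9A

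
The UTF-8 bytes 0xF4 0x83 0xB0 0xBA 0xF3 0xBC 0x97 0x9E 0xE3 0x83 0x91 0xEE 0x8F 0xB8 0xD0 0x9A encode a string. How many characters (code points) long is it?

Byte at offset 0: 0xF4 = 11110100 → 4-byte char (#1). Advance 4.
Byte at offset 4: 0xF3 = 11110011 → 4-byte char (#2). Advance 4.
Byte at offset 8: 0xE3 = 11100011 → 3-byte char (#3). Advance 3.
Byte at offset 11: 0xEE = 11101110 → 3-byte char (#4). Advance 3.
Byte at offset 14: 0xD0 = 11010000 → 2-byte char (#5). Advance 2.
Reached end at offset 16 after 5 code points.

5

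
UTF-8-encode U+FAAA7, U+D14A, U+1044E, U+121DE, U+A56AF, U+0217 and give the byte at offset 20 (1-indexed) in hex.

0xC8

1-indexed offset 20 is 0-indexed offset 19.
U+FAAA7 → 4-byte form F3 BA AA A7 at offsets 0–3.
U+D14A → 3-byte form ED 85 8A at offsets 4–6.
U+1044E → 4-byte form F0 90 91 8E at offsets 7–10.
U+121DE → 4-byte form F0 92 87 9E at offsets 11–14.
U+A56AF → 4-byte form F2 A5 9A AF at offsets 15–18.
U+0217 → 2-byte form C8 97 at offsets 19–20.
Offset 19 falls in char 6's range; it's byte 1 of C8 97 = 0xC8.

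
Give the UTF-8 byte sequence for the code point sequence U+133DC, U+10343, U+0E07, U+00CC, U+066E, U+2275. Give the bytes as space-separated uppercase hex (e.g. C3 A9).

F0 93 8F 9C F0 90 8D 83 E0 B8 87 C3 8C D9 AE E2 89 B5

U+133DC: 4-byte form → F0 93 8F 9C.
U+10343: 4-byte form → F0 90 8D 83.
U+0E07: 3-byte form → E0 B8 87.
U+00CC: 2-byte form → C3 8C.
U+066E: 2-byte form → D9 AE.
U+2275: 3-byte form → E2 89 B5.
Concatenated (18 bytes): F0 93 8F 9C F0 90 8D 83 E0 B8 87 C3 8C D9 AE E2 89 B5.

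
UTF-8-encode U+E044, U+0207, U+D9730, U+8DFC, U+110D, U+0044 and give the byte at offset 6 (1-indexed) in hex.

0xF3

1-indexed offset 6 is 0-indexed offset 5.
U+E044 → 3-byte form EE 81 84 at offsets 0–2.
U+0207 → 2-byte form C8 87 at offsets 3–4.
U+D9730 → 4-byte form F3 99 9C B0 at offsets 5–8.
Offset 5 falls in char 3's range; it's byte 1 of F3 99 9C B0 = 0xF3.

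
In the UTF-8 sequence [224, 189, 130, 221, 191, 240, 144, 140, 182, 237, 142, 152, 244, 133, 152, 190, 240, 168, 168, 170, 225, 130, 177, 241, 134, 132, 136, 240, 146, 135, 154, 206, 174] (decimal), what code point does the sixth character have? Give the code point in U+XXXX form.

Offset 0: leading byte 0xE0 = 11100000 → 3-byte char #1 = E0 BD 82.
Offset 3: leading byte 0xDD = 11011101 → 2-byte char #2 = DD BF.
Offset 5: leading byte 0xF0 = 11110000 → 4-byte char #3 = F0 90 8C B6.
Offset 9: leading byte 0xED = 11101101 → 3-byte char #4 = ED 8E 98.
Offset 12: leading byte 0xF4 = 11110100 → 4-byte char #5 = F4 85 98 BE.
Offset 16: leading byte 0xF0 = 11110000 → 4-byte char #6 = F0 A8 A8 AA.
Leading byte 0xF0 = 11110000 matches 11110xxx → 4-byte sequence.
Byte 1: 0xF0 = 11110000, payload 000 (3 bits).
Byte 2: 0xA8 = 10101000 (10xxxxxx ✓), payload 101000.
Byte 3: 0xA8 = 10101000 (10xxxxxx ✓), payload 101000.
Byte 4: 0xAA = 10101010 (10xxxxxx ✓), payload 101010.
Concatenate: 000101000101000101010 = 0x28A2A (21 bits → U+28A2A).

U+28A2A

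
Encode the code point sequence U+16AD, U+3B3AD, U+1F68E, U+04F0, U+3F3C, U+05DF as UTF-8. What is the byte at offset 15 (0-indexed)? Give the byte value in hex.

0xBC

U+16AD → 3-byte form E1 9A AD at offsets 0–2.
U+3B3AD → 4-byte form F0 BB 8E AD at offsets 3–6.
U+1F68E → 4-byte form F0 9F 9A 8E at offsets 7–10.
U+04F0 → 2-byte form D3 B0 at offsets 11–12.
U+3F3C → 3-byte form E3 BC BC at offsets 13–15.
Offset 15 falls in char 5's range; it's byte 3 of E3 BC BC = 0xBC.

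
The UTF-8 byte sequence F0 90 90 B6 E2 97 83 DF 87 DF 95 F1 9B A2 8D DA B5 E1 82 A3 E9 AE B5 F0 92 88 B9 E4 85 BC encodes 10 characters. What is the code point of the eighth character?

Offset 0: leading byte 0xF0 = 11110000 → 4-byte char #1 = F0 90 90 B6.
Offset 4: leading byte 0xE2 = 11100010 → 3-byte char #2 = E2 97 83.
Offset 7: leading byte 0xDF = 11011111 → 2-byte char #3 = DF 87.
Offset 9: leading byte 0xDF = 11011111 → 2-byte char #4 = DF 95.
Offset 11: leading byte 0xF1 = 11110001 → 4-byte char #5 = F1 9B A2 8D.
Offset 15: leading byte 0xDA = 11011010 → 2-byte char #6 = DA B5.
Offset 17: leading byte 0xE1 = 11100001 → 3-byte char #7 = E1 82 A3.
Offset 20: leading byte 0xE9 = 11101001 → 3-byte char #8 = E9 AE B5.
Leading byte 0xE9 = 11101001 matches 1110xxxx → 3-byte sequence.
Byte 1: 0xE9 = 11101001, payload 1001 (4 bits).
Byte 2: 0xAE = 10101110 (10xxxxxx ✓), payload 101110.
Byte 3: 0xB5 = 10110101 (10xxxxxx ✓), payload 110101.
Concatenate: 1001101110110101 = 0x9BB5 (16 bits → U+9BB5).

U+9BB5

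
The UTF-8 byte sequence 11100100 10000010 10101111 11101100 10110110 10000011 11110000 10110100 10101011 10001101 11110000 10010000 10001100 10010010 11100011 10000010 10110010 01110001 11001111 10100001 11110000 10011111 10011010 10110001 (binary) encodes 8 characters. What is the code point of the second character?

Offset 0: leading byte 0xE4 = 11100100 → 3-byte char #1 = E4 82 AF.
Offset 3: leading byte 0xEC = 11101100 → 3-byte char #2 = EC B6 83.
Leading byte 0xEC = 11101100 matches 1110xxxx → 3-byte sequence.
Byte 1: 0xEC = 11101100, payload 1100 (4 bits).
Byte 2: 0xB6 = 10110110 (10xxxxxx ✓), payload 110110.
Byte 3: 0x83 = 10000011 (10xxxxxx ✓), payload 000011.
Concatenate: 1100110110000011 = 0xCD83 (16 bits → U+CD83).

U+CD83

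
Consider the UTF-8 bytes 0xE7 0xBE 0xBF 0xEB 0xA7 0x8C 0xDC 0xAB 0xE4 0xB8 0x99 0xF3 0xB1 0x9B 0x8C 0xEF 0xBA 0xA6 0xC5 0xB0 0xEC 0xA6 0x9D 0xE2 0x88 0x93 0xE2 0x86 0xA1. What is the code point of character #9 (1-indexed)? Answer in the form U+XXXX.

Offset 0: leading byte 0xE7 = 11100111 → 3-byte char #1 = E7 BE BF.
Offset 3: leading byte 0xEB = 11101011 → 3-byte char #2 = EB A7 8C.
Offset 6: leading byte 0xDC = 11011100 → 2-byte char #3 = DC AB.
Offset 8: leading byte 0xE4 = 11100100 → 3-byte char #4 = E4 B8 99.
Offset 11: leading byte 0xF3 = 11110011 → 4-byte char #5 = F3 B1 9B 8C.
Offset 15: leading byte 0xEF = 11101111 → 3-byte char #6 = EF BA A6.
Offset 18: leading byte 0xC5 = 11000101 → 2-byte char #7 = C5 B0.
Offset 20: leading byte 0xEC = 11101100 → 3-byte char #8 = EC A6 9D.
Offset 23: leading byte 0xE2 = 11100010 → 3-byte char #9 = E2 88 93.
Leading byte 0xE2 = 11100010 matches 1110xxxx → 3-byte sequence.
Byte 1: 0xE2 = 11100010, payload 0010 (4 bits).
Byte 2: 0x88 = 10001000 (10xxxxxx ✓), payload 001000.
Byte 3: 0x93 = 10010011 (10xxxxxx ✓), payload 010011.
Concatenate: 0010001000010011 = 0x2213 (16 bits → U+2213).

U+2213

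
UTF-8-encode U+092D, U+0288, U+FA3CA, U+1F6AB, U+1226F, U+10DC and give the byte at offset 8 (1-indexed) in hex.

0x8F

1-indexed offset 8 is 0-indexed offset 7.
U+092D → 3-byte form E0 A4 AD at offsets 0–2.
U+0288 → 2-byte form CA 88 at offsets 3–4.
U+FA3CA → 4-byte form F3 BA 8F 8A at offsets 5–8.
Offset 7 falls in char 3's range; it's byte 3 of F3 BA 8F 8A = 0x8F.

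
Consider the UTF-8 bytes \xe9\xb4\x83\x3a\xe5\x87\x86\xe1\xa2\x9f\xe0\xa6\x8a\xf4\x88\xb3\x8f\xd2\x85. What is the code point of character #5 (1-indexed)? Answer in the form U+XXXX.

U+098A

Offset 0: leading byte 0xE9 = 11101001 → 3-byte char #1 = E9 B4 83.
Offset 3: leading byte 0x3A = 00111010 → 1-byte char #2 = 3A.
Offset 4: leading byte 0xE5 = 11100101 → 3-byte char #3 = E5 87 86.
Offset 7: leading byte 0xE1 = 11100001 → 3-byte char #4 = E1 A2 9F.
Offset 10: leading byte 0xE0 = 11100000 → 3-byte char #5 = E0 A6 8A.
Leading byte 0xE0 = 11100000 matches 1110xxxx → 3-byte sequence.
Byte 1: 0xE0 = 11100000, payload 0000 (4 bits).
Byte 2: 0xA6 = 10100110 (10xxxxxx ✓), payload 100110.
Byte 3: 0x8A = 10001010 (10xxxxxx ✓), payload 001010.
Concatenate: 0000100110001010 = 0x98A (16 bits → U+098A).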